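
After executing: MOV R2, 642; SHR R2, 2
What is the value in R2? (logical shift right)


Register state trace:
  MOV R2, 642  → R2 = 642
  SHR R2, 2  → R2 = 642 >> 2 = 642 // 2^2 = 160
Final: R2 = 160

160


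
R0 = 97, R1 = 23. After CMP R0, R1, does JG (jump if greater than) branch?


Trace:
  R0 = 97, R1 = 23
  CMP R0, R1  → compares 97 vs 23
  JG checks: is 97 greater than 23?
  97 > 23, so condition is true
Branch taken: Yes

Yes


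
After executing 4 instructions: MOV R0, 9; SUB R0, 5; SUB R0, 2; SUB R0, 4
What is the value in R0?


Register state trace:
  MOV R0, 9  → R0 = 9
  SUB R0, 5  → R0 = 9 - 5 = 4
  SUB R0, 2  → R0 = 4 - 2 = 2
  SUB R0, 4  → R0 = 2 - 4 = -2
Final: R0 = -2

-2


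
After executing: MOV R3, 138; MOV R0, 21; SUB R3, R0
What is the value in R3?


Register state trace:
  MOV R3, 138  → R3 = 138
  MOV R0, 21  → R0 = 21
  SUB R3, R0  → R3 = 138 - 21 = 117
Final: R3 = 117

117


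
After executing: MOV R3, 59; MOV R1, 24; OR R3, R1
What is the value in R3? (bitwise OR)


Register state trace:
  MOV R3, 59  → R3 = 59 (0b00111011)
  MOV R1, 24  → R1 = 24 (0b00011000)
  OR R3, R1   → R3 = 59 OR 24 = 59 (0b00111011)
Final: R3 = 59

59


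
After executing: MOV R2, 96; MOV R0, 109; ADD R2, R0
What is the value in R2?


Register state trace:
  MOV R2, 96  → R2 = 96
  MOV R0, 109  → R0 = 109
  ADD R2, R0  → R2 = 96 + 109 = 205
Final: R2 = 205

205


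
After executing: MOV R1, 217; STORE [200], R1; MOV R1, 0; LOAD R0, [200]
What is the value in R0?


Register and memory trace:
  MOV R1, 217  → R1 = 217
  STORE [200], R1  → mem[200] = 217
  MOV R1, 0  → R1 = 0
  LOAD R0, [200]  → R0 = mem[200] = 217
Final: R0 = 217

217


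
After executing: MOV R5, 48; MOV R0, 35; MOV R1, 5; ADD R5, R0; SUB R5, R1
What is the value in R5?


Register state trace:
  MOV R5, 48  → R5 = 48
  MOV R0, 35  → R0 = 35
  MOV R1, 5  → R1 = 5
  ADD R5, R0  → R5 = 48 + 35 = 83
  SUB R5, R1  → R5 = 83 - 5 = 78
Final: R5 = 78

78


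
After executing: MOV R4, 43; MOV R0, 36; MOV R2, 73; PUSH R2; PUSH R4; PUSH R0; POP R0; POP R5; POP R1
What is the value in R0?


Stack trace (top is rightmost):
  MOV R4, 43  → R4 = 43
  MOV R0, 36  → R0 = 36
  MOV R2, 73  → R2 = 73
  PUSH R2  → stack: [73]
  PUSH R4  → stack: [73, 43]
  PUSH R0  → stack: [73, 43, 36]
  POP R0  → R0 = 36, stack: [73, 43]
  POP R5  → R5 = 43, stack: [73]
  POP R1  → R1 = 73, stack: []
Final: R0 = 36

36


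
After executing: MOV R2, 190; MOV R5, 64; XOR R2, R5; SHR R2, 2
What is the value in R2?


Register state trace:
  MOV R2, 190  → R2 = 190 (0b10111110)
  MOV R5, 64  → R5 = 64 (0b01000000)
  XOR R2, R5  → R2 = 190 XOR 64 = 254 (0b11111110)
  SHR R2, 2  → R2 = 254 >> 2 = 63
Final: R2 = 63

63


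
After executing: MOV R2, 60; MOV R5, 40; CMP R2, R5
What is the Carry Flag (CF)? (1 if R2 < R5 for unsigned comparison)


Register state trace:
  MOV R2, 60  → R2 = 60
  MOV R5, 40  → R5 = 40
  CMP R2, R5  → unsigned 60 - 40: no borrow
  60 >= 40, so CF = 0
CF = 0

0


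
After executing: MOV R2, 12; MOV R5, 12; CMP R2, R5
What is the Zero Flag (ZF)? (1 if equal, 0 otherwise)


Register state trace:
  MOV R2, 12  → R2 = 12
  MOV R5, 12  → R5 = 12
  CMP R2, R5  → computes 12 - 12 = 0
  Result is zero, so values are equal
ZF = 1

1


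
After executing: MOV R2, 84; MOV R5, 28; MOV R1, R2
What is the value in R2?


Register state trace:
  MOV R2, 84  → R2 = 84
  MOV R5, 28  → R5 = 28
  MOV R1, R2  → R1 = 84
Final: R2 = 84

84


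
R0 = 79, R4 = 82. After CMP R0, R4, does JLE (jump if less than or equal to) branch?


Trace:
  R0 = 79, R4 = 82
  CMP R0, R4  → compares 79 vs 82
  JLE checks: is 79 less than or equal to 82?
  79 < 82, so condition is true
Branch taken: Yes

Yes


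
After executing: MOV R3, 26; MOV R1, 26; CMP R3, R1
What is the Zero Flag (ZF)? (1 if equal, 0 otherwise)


Register state trace:
  MOV R3, 26  → R3 = 26
  MOV R1, 26  → R1 = 26
  CMP R3, R1  → computes 26 - 26 = 0
  Result is zero, so values are equal
ZF = 1

1


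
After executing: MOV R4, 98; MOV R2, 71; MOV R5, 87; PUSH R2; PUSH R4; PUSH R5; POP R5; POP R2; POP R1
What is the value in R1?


Stack trace (top is rightmost):
  MOV R4, 98  → R4 = 98
  MOV R2, 71  → R2 = 71
  MOV R5, 87  → R5 = 87
  PUSH R2  → stack: [71]
  PUSH R4  → stack: [71, 98]
  PUSH R5  → stack: [71, 98, 87]
  POP R5  → R5 = 87, stack: [71, 98]
  POP R2  → R2 = 98, stack: [71]
  POP R1  → R1 = 71, stack: []
Final: R1 = 71

71


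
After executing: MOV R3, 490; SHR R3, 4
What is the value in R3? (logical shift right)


Register state trace:
  MOV R3, 490  → R3 = 490
  SHR R3, 4  → R3 = 490 >> 4 = 490 // 2^4 = 30
Final: R3 = 30

30


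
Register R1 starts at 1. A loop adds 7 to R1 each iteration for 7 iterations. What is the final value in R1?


Starting value: R1 = 1
  Iter 1: R1 = 1 + 7 = 8
  Iter 2: R1 = 8 + 7 = 15
  Iter 3: R1 = 15 + 7 = 22
  Iter 4: R1 = 22 + 7 = 29
  Iter 5: R1 = 29 + 7 = 36
  Iter 6: R1 = 36 + 7 = 43
  Iter 7: R1 = 43 + 7 = 50
Final: R1 = 50

50


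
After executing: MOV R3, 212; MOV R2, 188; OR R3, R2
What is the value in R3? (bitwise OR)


Register state trace:
  MOV R3, 212  → R3 = 212 (0b11010100)
  MOV R2, 188  → R2 = 188 (0b10111100)
  OR R3, R2   → R3 = 212 OR 188 = 252 (0b11111100)
Final: R3 = 252

252


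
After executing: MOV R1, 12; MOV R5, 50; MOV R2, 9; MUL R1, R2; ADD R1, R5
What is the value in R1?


Register state trace:
  MOV R1, 12  → R1 = 12
  MOV R5, 50  → R5 = 50
  MOV R2, 9  → R2 = 9
  MUL R1, R2  → R1 = 12 * 9 = 108
  ADD R1, R5  → R1 = 108 + 50 = 158
Final: R1 = 158

158


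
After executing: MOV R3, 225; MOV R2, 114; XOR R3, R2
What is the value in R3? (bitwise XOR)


Register state trace:
  MOV R3, 225  → R3 = 225 (0b11100001)
  MOV R2, 114  → R2 = 114 (0b01110010)
  XOR R3, R2  → R3 = 225 XOR 114 = 147 (0b10010011)
Final: R3 = 147

147


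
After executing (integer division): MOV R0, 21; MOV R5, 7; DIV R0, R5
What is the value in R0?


Register state trace:
  MOV R0, 21  → R0 = 21
  MOV R5, 7  → R5 = 7
  DIV R0, R5  → R0 = 21 // 7 = 3
Final: R0 = 3

3


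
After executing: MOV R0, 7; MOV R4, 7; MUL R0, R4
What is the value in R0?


Register state trace:
  MOV R0, 7  → R0 = 7
  MOV R4, 7  → R4 = 7
  MUL R0, R4  → R0 = 7 * 7 = 49
Final: R0 = 49

49


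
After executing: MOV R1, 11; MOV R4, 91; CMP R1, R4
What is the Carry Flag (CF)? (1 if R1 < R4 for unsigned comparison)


Register state trace:
  MOV R1, 11  → R1 = 11
  MOV R4, 91  → R4 = 91
  CMP R1, R4  → unsigned 11 - 91: borrow occurs
  11 < 91, so CF = 1
CF = 1

1


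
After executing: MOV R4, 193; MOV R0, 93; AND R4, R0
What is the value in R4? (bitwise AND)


Register state trace:
  MOV R4, 193  → R4 = 193 (0b11000001)
  MOV R0, 93  → R0 = 93 (0b01011101)
  AND R4, R0  → R4 = 193 AND 93 = 65 (0b01000001)
Final: R4 = 65

65


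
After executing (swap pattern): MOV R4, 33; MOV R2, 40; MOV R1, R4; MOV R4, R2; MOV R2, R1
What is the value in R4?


Register state trace (swap pattern):
  MOV R4, 33  → R4 = 33
  MOV R2, 40  → R2 = 40
  MOV R1, R4  → R1 = 33  (save R4)
  MOV R4, R2  → R4 = 40  (R4 gets R2's value)
  MOV R2, R1  → R2 = 33  (R2 gets saved value)
Final: R4 = 40

40


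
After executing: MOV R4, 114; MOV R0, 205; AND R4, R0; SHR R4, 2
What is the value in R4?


Register state trace:
  MOV R4, 114  → R4 = 114 (0b01110010)
  MOV R0, 205  → R0 = 205 (0b11001101)
  AND R4, R0  → R4 = 114 AND 205 = 64 (0b01000000)
  SHR R4, 2  → R4 = 64 >> 2 = 16
Final: R4 = 16

16


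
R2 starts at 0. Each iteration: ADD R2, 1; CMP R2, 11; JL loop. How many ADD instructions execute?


Loop trace (R2 starts at 0, target 11, step 1):
  ADD #1: R2 = 0 + 1 = 1  → 1 < 11, loop
  ADD #2: R2 = 1 + 1 = 2  → 2 < 11, loop
  ADD #3: R2 = 2 + 1 = 3  → 3 < 11, loop
  ADD #4: R2 = 3 + 1 = 4  → 4 < 11, loop
  ADD #5: R2 = 4 + 1 = 5  → 5 < 11, loop
  ADD #6: R2 = 5 + 1 = 6  → 6 < 11, loop
  ADD #7: R2 = 6 + 1 = 7  → 7 < 11, loop
  ADD #8: R2 = 7 + 1 = 8  → 8 < 11, loop
  ADD #9: R2 = 8 + 1 = 9  → 9 < 11, loop
  ADD #10: R2 = 9 + 1 = 10  → 10 < 11, loop
  ADD #11: R2 = 10 + 1 = 11  → 11 >= 11, exit
Total ADD instructions: 11

11


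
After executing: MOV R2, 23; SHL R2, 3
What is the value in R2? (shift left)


Register state trace:
  MOV R2, 23  → R2 = 23
  SHL R2, 3  → R2 = 23 << 3 = 23 * 2^3 = 184
Final: R2 = 184

184


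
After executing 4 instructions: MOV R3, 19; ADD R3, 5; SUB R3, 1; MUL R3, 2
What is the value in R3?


Register state trace:
  MOV R3, 19  → R3 = 19
  ADD R3, 5  → R3 = 19 + 5 = 24
  SUB R3, 1  → R3 = 24 - 1 = 23
  MUL R3, 2  → R3 = 23 * 2 = 46
Final: R3 = 46

46


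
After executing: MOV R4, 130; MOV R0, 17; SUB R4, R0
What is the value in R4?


Register state trace:
  MOV R4, 130  → R4 = 130
  MOV R0, 17  → R0 = 17
  SUB R4, R0  → R4 = 130 - 17 = 113
Final: R4 = 113

113


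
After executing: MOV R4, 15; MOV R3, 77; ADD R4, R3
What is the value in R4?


Register state trace:
  MOV R4, 15  → R4 = 15
  MOV R3, 77  → R3 = 77
  ADD R4, R3  → R4 = 15 + 77 = 92
Final: R4 = 92

92


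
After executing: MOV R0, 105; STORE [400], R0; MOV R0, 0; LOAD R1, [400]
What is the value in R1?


Register and memory trace:
  MOV R0, 105  → R0 = 105
  STORE [400], R0  → mem[400] = 105
  MOV R0, 0  → R0 = 0
  LOAD R1, [400]  → R1 = mem[400] = 105
Final: R1 = 105

105


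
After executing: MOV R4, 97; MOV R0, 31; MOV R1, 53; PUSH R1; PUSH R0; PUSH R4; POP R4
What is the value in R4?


Stack trace (top is rightmost):
  MOV R4, 97  → R4 = 97
  MOV R0, 31  → R0 = 31
  MOV R1, 53  → R1 = 53
  PUSH R1  → stack: [53]
  PUSH R0  → stack: [53, 31]
  PUSH R4  → stack: [53, 31, 97]
  POP R4  → R4 = 97, stack: [53, 31]
Final: R4 = 97

97


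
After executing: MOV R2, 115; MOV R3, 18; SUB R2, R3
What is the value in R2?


Register state trace:
  MOV R2, 115  → R2 = 115
  MOV R3, 18  → R3 = 18
  SUB R2, R3  → R2 = 115 - 18 = 97
Final: R2 = 97

97


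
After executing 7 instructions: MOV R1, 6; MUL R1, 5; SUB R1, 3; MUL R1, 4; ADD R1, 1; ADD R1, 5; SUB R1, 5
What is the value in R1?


Register state trace:
  MOV R1, 6  → R1 = 6
  MUL R1, 5  → R1 = 6 * 5 = 30
  SUB R1, 3  → R1 = 30 - 3 = 27
  MUL R1, 4  → R1 = 27 * 4 = 108
  ADD R1, 1  → R1 = 108 + 1 = 109
  ADD R1, 5  → R1 = 109 + 5 = 114
  SUB R1, 5  → R1 = 114 - 5 = 109
Final: R1 = 109

109


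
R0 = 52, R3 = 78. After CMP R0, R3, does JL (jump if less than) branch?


Trace:
  R0 = 52, R3 = 78
  CMP R0, R3  → compares 52 vs 78
  JL checks: is 52 less than 78?
  52 < 78, so condition is true
Branch taken: Yes

Yes


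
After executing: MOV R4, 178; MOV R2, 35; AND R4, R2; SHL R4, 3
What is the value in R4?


Register state trace:
  MOV R4, 178  → R4 = 178 (0b10110010)
  MOV R2, 35  → R2 = 35 (0b00100011)
  AND R4, R2  → R4 = 178 AND 35 = 34 (0b00100010)
  SHL R4, 3  → R4 = 34 << 3 = 272
Final: R4 = 272

272


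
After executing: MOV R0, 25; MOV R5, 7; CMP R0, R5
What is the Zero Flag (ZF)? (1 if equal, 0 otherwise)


Register state trace:
  MOV R0, 25  → R0 = 25
  MOV R5, 7  → R5 = 7
  CMP R0, R5  → computes 25 - 7 = 18
  Result is nonzero, so values are not equal
ZF = 0

0


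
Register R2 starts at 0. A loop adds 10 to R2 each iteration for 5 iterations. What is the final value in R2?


Starting value: R2 = 0
  Iter 1: R2 = 0 + 10 = 10
  Iter 2: R2 = 10 + 10 = 20
  Iter 3: R2 = 20 + 10 = 30
  Iter 4: R2 = 30 + 10 = 40
  Iter 5: R2 = 40 + 10 = 50
Final: R2 = 50

50


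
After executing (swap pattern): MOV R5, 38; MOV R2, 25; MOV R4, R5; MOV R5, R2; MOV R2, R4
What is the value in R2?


Register state trace (swap pattern):
  MOV R5, 38  → R5 = 38
  MOV R2, 25  → R2 = 25
  MOV R4, R5  → R4 = 38  (save R5)
  MOV R5, R2  → R5 = 25  (R5 gets R2's value)
  MOV R2, R4  → R2 = 38  (R2 gets saved value)
Final: R2 = 38

38


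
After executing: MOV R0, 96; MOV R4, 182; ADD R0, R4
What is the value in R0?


Register state trace:
  MOV R0, 96  → R0 = 96
  MOV R4, 182  → R4 = 182
  ADD R0, R4  → R0 = 96 + 182 = 278
Final: R0 = 278

278


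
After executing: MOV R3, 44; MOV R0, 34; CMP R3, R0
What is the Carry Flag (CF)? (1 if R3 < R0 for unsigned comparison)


Register state trace:
  MOV R3, 44  → R3 = 44
  MOV R0, 34  → R0 = 34
  CMP R3, R0  → unsigned 44 - 34: no borrow
  44 >= 34, so CF = 0
CF = 0

0


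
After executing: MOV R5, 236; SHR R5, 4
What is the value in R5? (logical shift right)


Register state trace:
  MOV R5, 236  → R5 = 236
  SHR R5, 4  → R5 = 236 >> 4 = 236 // 2^4 = 14
Final: R5 = 14

14


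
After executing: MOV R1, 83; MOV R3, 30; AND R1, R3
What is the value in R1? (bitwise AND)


Register state trace:
  MOV R1, 83  → R1 = 83 (0b01010011)
  MOV R3, 30  → R3 = 30 (0b00011110)
  AND R1, R3  → R1 = 83 AND 30 = 18 (0b00010010)
Final: R1 = 18

18


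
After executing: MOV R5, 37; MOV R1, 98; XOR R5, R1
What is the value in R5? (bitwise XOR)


Register state trace:
  MOV R5, 37  → R5 = 37 (0b00100101)
  MOV R1, 98  → R1 = 98 (0b01100010)
  XOR R5, R1  → R5 = 37 XOR 98 = 71 (0b01000111)
Final: R5 = 71

71


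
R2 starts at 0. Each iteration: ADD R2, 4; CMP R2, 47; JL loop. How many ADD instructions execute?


Loop trace (R2 starts at 0, target 47, step 4):
  ADD #1: R2 = 0 + 4 = 4  → 4 < 47, loop
  ADD #2: R2 = 4 + 4 = 8  → 8 < 47, loop
  ADD #3: R2 = 8 + 4 = 12  → 12 < 47, loop
  ADD #4: R2 = 12 + 4 = 16  → 16 < 47, loop
  ADD #5: R2 = 16 + 4 = 20  → 20 < 47, loop
  ADD #6: R2 = 20 + 4 = 24  → 24 < 47, loop
  ADD #7: R2 = 24 + 4 = 28  → 28 < 47, loop
  ADD #8: R2 = 28 + 4 = 32  → 32 < 47, loop
  ADD #9: R2 = 32 + 4 = 36  → 36 < 47, loop
  ADD #10: R2 = 36 + 4 = 40  → 40 < 47, loop
  ADD #11: R2 = 40 + 4 = 44  → 44 < 47, loop
  ADD #12: R2 = 44 + 4 = 48  → 48 >= 47, exit
Total ADD instructions: 12

12


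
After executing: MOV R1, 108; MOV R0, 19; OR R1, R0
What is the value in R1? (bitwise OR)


Register state trace:
  MOV R1, 108  → R1 = 108 (0b01101100)
  MOV R0, 19  → R0 = 19 (0b00010011)
  OR R1, R0   → R1 = 108 OR 19 = 127 (0b01111111)
Final: R1 = 127

127


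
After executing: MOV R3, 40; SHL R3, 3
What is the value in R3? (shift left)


Register state trace:
  MOV R3, 40  → R3 = 40
  SHL R3, 3  → R3 = 40 << 3 = 40 * 2^3 = 320
Final: R3 = 320

320


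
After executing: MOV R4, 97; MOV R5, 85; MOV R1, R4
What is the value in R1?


Register state trace:
  MOV R4, 97  → R4 = 97
  MOV R5, 85  → R5 = 85
  MOV R1, R4  → R1 = 97
Final: R1 = 97

97


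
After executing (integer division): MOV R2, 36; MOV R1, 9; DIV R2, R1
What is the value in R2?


Register state trace:
  MOV R2, 36  → R2 = 36
  MOV R1, 9  → R1 = 9
  DIV R2, R1  → R2 = 36 // 9 = 4
Final: R2 = 4

4


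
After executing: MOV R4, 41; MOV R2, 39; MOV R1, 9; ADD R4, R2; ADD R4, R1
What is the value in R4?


Register state trace:
  MOV R4, 41  → R4 = 41
  MOV R2, 39  → R2 = 39
  MOV R1, 9  → R1 = 9
  ADD R4, R2  → R4 = 41 + 39 = 80
  ADD R4, R1  → R4 = 80 + 9 = 89
Final: R4 = 89

89


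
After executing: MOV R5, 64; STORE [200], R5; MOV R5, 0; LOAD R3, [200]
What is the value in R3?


Register and memory trace:
  MOV R5, 64  → R5 = 64
  STORE [200], R5  → mem[200] = 64
  MOV R5, 0  → R5 = 0
  LOAD R3, [200]  → R3 = mem[200] = 64
Final: R3 = 64

64


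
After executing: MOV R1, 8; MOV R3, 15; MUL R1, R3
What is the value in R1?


Register state trace:
  MOV R1, 8  → R1 = 8
  MOV R3, 15  → R3 = 15
  MUL R1, R3  → R1 = 8 * 15 = 120
Final: R1 = 120

120


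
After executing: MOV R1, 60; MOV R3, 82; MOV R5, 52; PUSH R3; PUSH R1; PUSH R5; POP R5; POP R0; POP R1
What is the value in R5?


Stack trace (top is rightmost):
  MOV R1, 60  → R1 = 60
  MOV R3, 82  → R3 = 82
  MOV R5, 52  → R5 = 52
  PUSH R3  → stack: [82]
  PUSH R1  → stack: [82, 60]
  PUSH R5  → stack: [82, 60, 52]
  POP R5  → R5 = 52, stack: [82, 60]
  POP R0  → R0 = 60, stack: [82]
  POP R1  → R1 = 82, stack: []
Final: R5 = 52

52


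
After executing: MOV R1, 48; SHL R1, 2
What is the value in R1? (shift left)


Register state trace:
  MOV R1, 48  → R1 = 48
  SHL R1, 2  → R1 = 48 << 2 = 48 * 2^2 = 192
Final: R1 = 192

192


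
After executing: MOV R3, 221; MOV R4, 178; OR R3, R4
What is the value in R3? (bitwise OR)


Register state trace:
  MOV R3, 221  → R3 = 221 (0b11011101)
  MOV R4, 178  → R4 = 178 (0b10110010)
  OR R3, R4   → R3 = 221 OR 178 = 255 (0b11111111)
Final: R3 = 255

255


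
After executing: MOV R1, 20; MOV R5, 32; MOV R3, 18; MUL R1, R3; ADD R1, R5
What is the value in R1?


Register state trace:
  MOV R1, 20  → R1 = 20
  MOV R5, 32  → R5 = 32
  MOV R3, 18  → R3 = 18
  MUL R1, R3  → R1 = 20 * 18 = 360
  ADD R1, R5  → R1 = 360 + 32 = 392
Final: R1 = 392

392


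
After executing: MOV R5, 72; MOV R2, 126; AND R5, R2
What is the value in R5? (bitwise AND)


Register state trace:
  MOV R5, 72  → R5 = 72 (0b01001000)
  MOV R2, 126  → R2 = 126 (0b01111110)
  AND R5, R2  → R5 = 72 AND 126 = 72 (0b01001000)
Final: R5 = 72

72


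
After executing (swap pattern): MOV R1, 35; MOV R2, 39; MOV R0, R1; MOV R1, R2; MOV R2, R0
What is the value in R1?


Register state trace (swap pattern):
  MOV R1, 35  → R1 = 35
  MOV R2, 39  → R2 = 39
  MOV R0, R1  → R0 = 35  (save R1)
  MOV R1, R2  → R1 = 39  (R1 gets R2's value)
  MOV R2, R0  → R2 = 35  (R2 gets saved value)
Final: R1 = 39

39


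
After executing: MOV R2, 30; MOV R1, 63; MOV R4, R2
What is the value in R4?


Register state trace:
  MOV R2, 30  → R2 = 30
  MOV R1, 63  → R1 = 63
  MOV R4, R2  → R4 = 30
Final: R4 = 30

30


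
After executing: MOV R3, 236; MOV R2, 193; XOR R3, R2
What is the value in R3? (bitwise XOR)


Register state trace:
  MOV R3, 236  → R3 = 236 (0b11101100)
  MOV R2, 193  → R2 = 193 (0b11000001)
  XOR R3, R2  → R3 = 236 XOR 193 = 45 (0b00101101)
Final: R3 = 45

45


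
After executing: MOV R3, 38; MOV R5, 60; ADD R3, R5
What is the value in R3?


Register state trace:
  MOV R3, 38  → R3 = 38
  MOV R5, 60  → R5 = 60
  ADD R3, R5  → R3 = 38 + 60 = 98
Final: R3 = 98

98


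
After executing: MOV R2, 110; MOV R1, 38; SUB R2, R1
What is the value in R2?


Register state trace:
  MOV R2, 110  → R2 = 110
  MOV R1, 38  → R1 = 38
  SUB R2, R1  → R2 = 110 - 38 = 72
Final: R2 = 72

72


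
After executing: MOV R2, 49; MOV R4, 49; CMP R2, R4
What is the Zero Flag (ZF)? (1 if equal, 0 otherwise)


Register state trace:
  MOV R2, 49  → R2 = 49
  MOV R4, 49  → R4 = 49
  CMP R2, R4  → computes 49 - 49 = 0
  Result is zero, so values are equal
ZF = 1

1


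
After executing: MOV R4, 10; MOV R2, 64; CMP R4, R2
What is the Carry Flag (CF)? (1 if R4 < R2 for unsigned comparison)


Register state trace:
  MOV R4, 10  → R4 = 10
  MOV R2, 64  → R2 = 64
  CMP R4, R2  → unsigned 10 - 64: borrow occurs
  10 < 64, so CF = 1
CF = 1

1


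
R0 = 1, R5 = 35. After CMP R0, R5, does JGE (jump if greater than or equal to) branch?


Trace:
  R0 = 1, R5 = 35
  CMP R0, R5  → compares 1 vs 35
  JGE checks: is 1 greater than or equal to 35?
  1 < 35, so condition is false
Branch taken: No

No


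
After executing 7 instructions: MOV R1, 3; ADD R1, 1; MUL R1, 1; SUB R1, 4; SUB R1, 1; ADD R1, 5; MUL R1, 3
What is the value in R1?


Register state trace:
  MOV R1, 3  → R1 = 3
  ADD R1, 1  → R1 = 3 + 1 = 4
  MUL R1, 1  → R1 = 4 * 1 = 4
  SUB R1, 4  → R1 = 4 - 4 = 0
  SUB R1, 1  → R1 = 0 - 1 = -1
  ADD R1, 5  → R1 = -1 + 5 = 4
  MUL R1, 3  → R1 = 4 * 3 = 12
Final: R1 = 12

12


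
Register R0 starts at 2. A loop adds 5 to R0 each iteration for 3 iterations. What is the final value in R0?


Starting value: R0 = 2
  Iter 1: R0 = 2 + 5 = 7
  Iter 2: R0 = 7 + 5 = 12
  Iter 3: R0 = 12 + 5 = 17
Final: R0 = 17

17


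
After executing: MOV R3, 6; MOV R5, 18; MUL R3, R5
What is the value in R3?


Register state trace:
  MOV R3, 6  → R3 = 6
  MOV R5, 18  → R5 = 18
  MUL R3, R5  → R3 = 6 * 18 = 108
Final: R3 = 108

108


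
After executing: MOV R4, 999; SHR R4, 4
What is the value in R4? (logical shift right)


Register state trace:
  MOV R4, 999  → R4 = 999
  SHR R4, 4  → R4 = 999 >> 4 = 999 // 2^4 = 62
Final: R4 = 62

62


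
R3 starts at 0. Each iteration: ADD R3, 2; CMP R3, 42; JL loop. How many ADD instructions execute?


Loop trace (R3 starts at 0, target 42, step 2):
  ADD #1: R3 = 0 + 2 = 2  → 2 < 42, loop
  ADD #2: R3 = 2 + 2 = 4  → 4 < 42, loop
  ADD #3: R3 = 4 + 2 = 6  → 6 < 42, loop
  ADD #4: R3 = 6 + 2 = 8  → 8 < 42, loop
  ADD #5: R3 = 8 + 2 = 10  → 10 < 42, loop
  ADD #6: R3 = 10 + 2 = 12  → 12 < 42, loop
  ADD #7: R3 = 12 + 2 = 14  → 14 < 42, loop
  ADD #8: R3 = 14 + 2 = 16  → 16 < 42, loop
  ADD #9: R3 = 16 + 2 = 18  → 18 < 42, loop
  ADD #10: R3 = 18 + 2 = 20  → 20 < 42, loop
  ADD #11: R3 = 20 + 2 = 22  → 22 < 42, loop
  ADD #12: R3 = 22 + 2 = 24  → 24 < 42, loop
  ADD #13: R3 = 24 + 2 = 26  → 26 < 42, loop
  ADD #14: R3 = 26 + 2 = 28  → 28 < 42, loop
  ADD #15: R3 = 28 + 2 = 30  → 30 < 42, loop
  ADD #16: R3 = 30 + 2 = 32  → 32 < 42, loop
  ADD #17: R3 = 32 + 2 = 34  → 34 < 42, loop
  ADD #18: R3 = 34 + 2 = 36  → 36 < 42, loop
  ADD #19: R3 = 36 + 2 = 38  → 38 < 42, loop
  ADD #20: R3 = 38 + 2 = 40  → 40 < 42, loop
  ADD #21: R3 = 40 + 2 = 42  → 42 >= 42, exit
Total ADD instructions: 21

21


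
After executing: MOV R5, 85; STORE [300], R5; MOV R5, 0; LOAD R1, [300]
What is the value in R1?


Register and memory trace:
  MOV R5, 85  → R5 = 85
  STORE [300], R5  → mem[300] = 85
  MOV R5, 0  → R5 = 0
  LOAD R1, [300]  → R1 = mem[300] = 85
Final: R1 = 85

85


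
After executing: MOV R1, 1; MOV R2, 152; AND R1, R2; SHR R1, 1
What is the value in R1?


Register state trace:
  MOV R1, 1  → R1 = 1 (0b00000001)
  MOV R2, 152  → R2 = 152 (0b10011000)
  AND R1, R2  → R1 = 1 AND 152 = 0 (0b00000000)
  SHR R1, 1  → R1 = 0 >> 1 = 0
Final: R1 = 0

0


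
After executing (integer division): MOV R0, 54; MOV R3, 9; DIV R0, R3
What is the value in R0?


Register state trace:
  MOV R0, 54  → R0 = 54
  MOV R3, 9  → R3 = 9
  DIV R0, R3  → R0 = 54 // 9 = 6
Final: R0 = 6

6


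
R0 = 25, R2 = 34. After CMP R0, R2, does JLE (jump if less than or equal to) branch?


Trace:
  R0 = 25, R2 = 34
  CMP R0, R2  → compares 25 vs 34
  JLE checks: is 25 less than or equal to 34?
  25 < 34, so condition is true
Branch taken: Yes

Yes


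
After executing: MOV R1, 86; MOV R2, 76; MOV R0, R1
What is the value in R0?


Register state trace:
  MOV R1, 86  → R1 = 86
  MOV R2, 76  → R2 = 76
  MOV R0, R1  → R0 = 86
Final: R0 = 86

86


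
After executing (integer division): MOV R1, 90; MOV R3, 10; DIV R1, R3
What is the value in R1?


Register state trace:
  MOV R1, 90  → R1 = 90
  MOV R3, 10  → R3 = 10
  DIV R1, R3  → R1 = 90 // 10 = 9
Final: R1 = 9

9


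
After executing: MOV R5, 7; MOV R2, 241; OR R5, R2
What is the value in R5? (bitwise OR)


Register state trace:
  MOV R5, 7  → R5 = 7 (0b00000111)
  MOV R2, 241  → R2 = 241 (0b11110001)
  OR R5, R2   → R5 = 7 OR 241 = 247 (0b11110111)
Final: R5 = 247

247


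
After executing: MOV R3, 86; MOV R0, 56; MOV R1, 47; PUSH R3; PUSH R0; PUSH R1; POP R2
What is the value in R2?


Stack trace (top is rightmost):
  MOV R3, 86  → R3 = 86
  MOV R0, 56  → R0 = 56
  MOV R1, 47  → R1 = 47
  PUSH R3  → stack: [86]
  PUSH R0  → stack: [86, 56]
  PUSH R1  → stack: [86, 56, 47]
  POP R2  → R2 = 47, stack: [86, 56]
Final: R2 = 47

47


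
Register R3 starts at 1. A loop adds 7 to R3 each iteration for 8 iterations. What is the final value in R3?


Starting value: R3 = 1
  Iter 1: R3 = 1 + 7 = 8
  Iter 2: R3 = 8 + 7 = 15
  Iter 3: R3 = 15 + 7 = 22
  Iter 4: R3 = 22 + 7 = 29
  Iter 5: R3 = 29 + 7 = 36
  Iter 6: R3 = 36 + 7 = 43
  Iter 7: R3 = 43 + 7 = 50
  Iter 8: R3 = 50 + 7 = 57
Final: R3 = 57

57


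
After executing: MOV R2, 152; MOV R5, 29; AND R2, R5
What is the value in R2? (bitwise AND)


Register state trace:
  MOV R2, 152  → R2 = 152 (0b10011000)
  MOV R5, 29  → R5 = 29 (0b00011101)
  AND R2, R5  → R2 = 152 AND 29 = 24 (0b00011000)
Final: R2 = 24

24


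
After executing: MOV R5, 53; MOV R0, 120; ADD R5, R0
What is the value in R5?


Register state trace:
  MOV R5, 53  → R5 = 53
  MOV R0, 120  → R0 = 120
  ADD R5, R0  → R5 = 53 + 120 = 173
Final: R5 = 173

173


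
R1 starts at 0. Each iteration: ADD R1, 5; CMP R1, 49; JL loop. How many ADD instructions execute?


Loop trace (R1 starts at 0, target 49, step 5):
  ADD #1: R1 = 0 + 5 = 5  → 5 < 49, loop
  ADD #2: R1 = 5 + 5 = 10  → 10 < 49, loop
  ADD #3: R1 = 10 + 5 = 15  → 15 < 49, loop
  ADD #4: R1 = 15 + 5 = 20  → 20 < 49, loop
  ADD #5: R1 = 20 + 5 = 25  → 25 < 49, loop
  ADD #6: R1 = 25 + 5 = 30  → 30 < 49, loop
  ADD #7: R1 = 30 + 5 = 35  → 35 < 49, loop
  ADD #8: R1 = 35 + 5 = 40  → 40 < 49, loop
  ADD #9: R1 = 40 + 5 = 45  → 45 < 49, loop
  ADD #10: R1 = 45 + 5 = 50  → 50 >= 49, exit
Total ADD instructions: 10

10


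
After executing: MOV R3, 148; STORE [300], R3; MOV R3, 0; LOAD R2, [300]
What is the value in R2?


Register and memory trace:
  MOV R3, 148  → R3 = 148
  STORE [300], R3  → mem[300] = 148
  MOV R3, 0  → R3 = 0
  LOAD R2, [300]  → R2 = mem[300] = 148
Final: R2 = 148

148


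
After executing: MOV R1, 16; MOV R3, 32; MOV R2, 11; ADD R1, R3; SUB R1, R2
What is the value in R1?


Register state trace:
  MOV R1, 16  → R1 = 16
  MOV R3, 32  → R3 = 32
  MOV R2, 11  → R2 = 11
  ADD R1, R3  → R1 = 16 + 32 = 48
  SUB R1, R2  → R1 = 48 - 11 = 37
Final: R1 = 37

37


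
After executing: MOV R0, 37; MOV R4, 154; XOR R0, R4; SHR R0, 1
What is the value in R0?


Register state trace:
  MOV R0, 37  → R0 = 37 (0b00100101)
  MOV R4, 154  → R4 = 154 (0b10011010)
  XOR R0, R4  → R0 = 37 XOR 154 = 191 (0b10111111)
  SHR R0, 1  → R0 = 191 >> 1 = 95
Final: R0 = 95

95


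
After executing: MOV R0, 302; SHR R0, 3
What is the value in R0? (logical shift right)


Register state trace:
  MOV R0, 302  → R0 = 302
  SHR R0, 3  → R0 = 302 >> 3 = 302 // 2^3 = 37
Final: R0 = 37

37


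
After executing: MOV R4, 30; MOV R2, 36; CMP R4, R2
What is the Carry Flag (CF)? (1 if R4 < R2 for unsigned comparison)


Register state trace:
  MOV R4, 30  → R4 = 30
  MOV R2, 36  → R2 = 36
  CMP R4, R2  → unsigned 30 - 36: borrow occurs
  30 < 36, so CF = 1
CF = 1

1


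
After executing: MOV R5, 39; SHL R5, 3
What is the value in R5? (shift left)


Register state trace:
  MOV R5, 39  → R5 = 39
  SHL R5, 3  → R5 = 39 << 3 = 39 * 2^3 = 312
Final: R5 = 312

312


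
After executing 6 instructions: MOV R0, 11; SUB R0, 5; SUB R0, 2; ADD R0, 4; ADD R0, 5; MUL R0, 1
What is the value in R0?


Register state trace:
  MOV R0, 11  → R0 = 11
  SUB R0, 5  → R0 = 11 - 5 = 6
  SUB R0, 2  → R0 = 6 - 2 = 4
  ADD R0, 4  → R0 = 4 + 4 = 8
  ADD R0, 5  → R0 = 8 + 5 = 13
  MUL R0, 1  → R0 = 13 * 1 = 13
Final: R0 = 13

13


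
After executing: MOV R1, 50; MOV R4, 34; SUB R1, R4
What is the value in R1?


Register state trace:
  MOV R1, 50  → R1 = 50
  MOV R4, 34  → R4 = 34
  SUB R1, R4  → R1 = 50 - 34 = 16
Final: R1 = 16

16


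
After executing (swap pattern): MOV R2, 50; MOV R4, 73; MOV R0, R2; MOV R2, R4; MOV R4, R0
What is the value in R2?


Register state trace (swap pattern):
  MOV R2, 50  → R2 = 50
  MOV R4, 73  → R4 = 73
  MOV R0, R2  → R0 = 50  (save R2)
  MOV R2, R4  → R2 = 73  (R2 gets R4's value)
  MOV R4, R0  → R4 = 50  (R4 gets saved value)
Final: R2 = 73

73


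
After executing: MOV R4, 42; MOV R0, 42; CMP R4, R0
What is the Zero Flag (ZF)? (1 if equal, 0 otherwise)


Register state trace:
  MOV R4, 42  → R4 = 42
  MOV R0, 42  → R0 = 42
  CMP R4, R0  → computes 42 - 42 = 0
  Result is zero, so values are equal
ZF = 1

1


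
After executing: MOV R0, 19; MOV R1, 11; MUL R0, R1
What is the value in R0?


Register state trace:
  MOV R0, 19  → R0 = 19
  MOV R1, 11  → R1 = 11
  MUL R0, R1  → R0 = 19 * 11 = 209
Final: R0 = 209

209


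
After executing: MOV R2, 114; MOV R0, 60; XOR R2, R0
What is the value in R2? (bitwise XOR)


Register state trace:
  MOV R2, 114  → R2 = 114 (0b01110010)
  MOV R0, 60  → R0 = 60 (0b00111100)
  XOR R2, R0  → R2 = 114 XOR 60 = 78 (0b01001110)
Final: R2 = 78

78


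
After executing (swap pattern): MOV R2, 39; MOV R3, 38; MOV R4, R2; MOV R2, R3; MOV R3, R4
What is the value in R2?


Register state trace (swap pattern):
  MOV R2, 39  → R2 = 39
  MOV R3, 38  → R3 = 38
  MOV R4, R2  → R4 = 39  (save R2)
  MOV R2, R3  → R2 = 38  (R2 gets R3's value)
  MOV R3, R4  → R3 = 39  (R3 gets saved value)
Final: R2 = 38

38


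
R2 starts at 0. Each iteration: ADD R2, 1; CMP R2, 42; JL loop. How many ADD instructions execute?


Loop trace (R2 starts at 0, target 42, step 1):
  ADD #1: R2 = 0 + 1 = 1  → 1 < 42, loop
  ADD #2: R2 = 1 + 1 = 2  → 2 < 42, loop
  ADD #3: R2 = 2 + 1 = 3  → 3 < 42, loop
  ADD #4: R2 = 3 + 1 = 4  → 4 < 42, loop
  ADD #5: R2 = 4 + 1 = 5  → 5 < 42, loop
  ADD #6: R2 = 5 + 1 = 6  → 6 < 42, loop
  ADD #7: R2 = 6 + 1 = 7  → 7 < 42, loop
  ADD #8: R2 = 7 + 1 = 8  → 8 < 42, loop
  ADD #9: R2 = 8 + 1 = 9  → 9 < 42, loop
  ADD #10: R2 = 9 + 1 = 10  → 10 < 42, loop
  ADD #11: R2 = 10 + 1 = 11  → 11 < 42, loop
  ADD #12: R2 = 11 + 1 = 12  → 12 < 42, loop
  ADD #13: R2 = 12 + 1 = 13  → 13 < 42, loop
  ADD #14: R2 = 13 + 1 = 14  → 14 < 42, loop
  ADD #15: R2 = 14 + 1 = 15  → 15 < 42, loop
  ADD #16: R2 = 15 + 1 = 16  → 16 < 42, loop
  ADD #17: R2 = 16 + 1 = 17  → 17 < 42, loop
  ADD #18: R2 = 17 + 1 = 18  → 18 < 42, loop
  ADD #19: R2 = 18 + 1 = 19  → 19 < 42, loop
  ADD #20: R2 = 19 + 1 = 20  → 20 < 42, loop
  ADD #21: R2 = 20 + 1 = 21  → 21 < 42, loop
  ADD #22: R2 = 21 + 1 = 22  → 22 < 42, loop
  ADD #23: R2 = 22 + 1 = 23  → 23 < 42, loop
  ADD #24: R2 = 23 + 1 = 24  → 24 < 42, loop
  ADD #25: R2 = 24 + 1 = 25  → 25 < 42, loop
  ADD #26: R2 = 25 + 1 = 26  → 26 < 42, loop
  ADD #27: R2 = 26 + 1 = 27  → 27 < 42, loop
  ADD #28: R2 = 27 + 1 = 28  → 28 < 42, loop
  ADD #29: R2 = 28 + 1 = 29  → 29 < 42, loop
  ADD #30: R2 = 29 + 1 = 30  → 30 < 42, loop
  ADD #31: R2 = 30 + 1 = 31  → 31 < 42, loop
  ADD #32: R2 = 31 + 1 = 32  → 32 < 42, loop
  ADD #33: R2 = 32 + 1 = 33  → 33 < 42, loop
  ADD #34: R2 = 33 + 1 = 34  → 34 < 42, loop
  ADD #35: R2 = 34 + 1 = 35  → 35 < 42, loop
  ADD #36: R2 = 35 + 1 = 36  → 36 < 42, loop
  ADD #37: R2 = 36 + 1 = 37  → 37 < 42, loop
  ADD #38: R2 = 37 + 1 = 38  → 38 < 42, loop
  ADD #39: R2 = 38 + 1 = 39  → 39 < 42, loop
  ADD #40: R2 = 39 + 1 = 40  → 40 < 42, loop
  ADD #41: R2 = 40 + 1 = 41  → 41 < 42, loop
  ADD #42: R2 = 41 + 1 = 42  → 42 >= 42, exit
Total ADD instructions: 42

42


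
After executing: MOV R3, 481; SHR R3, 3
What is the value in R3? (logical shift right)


Register state trace:
  MOV R3, 481  → R3 = 481
  SHR R3, 3  → R3 = 481 >> 3 = 481 // 2^3 = 60
Final: R3 = 60

60


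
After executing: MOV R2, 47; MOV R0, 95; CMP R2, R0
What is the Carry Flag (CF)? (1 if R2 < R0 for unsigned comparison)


Register state trace:
  MOV R2, 47  → R2 = 47
  MOV R0, 95  → R0 = 95
  CMP R2, R0  → unsigned 47 - 95: borrow occurs
  47 < 95, so CF = 1
CF = 1

1


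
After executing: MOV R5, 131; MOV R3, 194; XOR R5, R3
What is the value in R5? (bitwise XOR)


Register state trace:
  MOV R5, 131  → R5 = 131 (0b10000011)
  MOV R3, 194  → R3 = 194 (0b11000010)
  XOR R5, R3  → R5 = 131 XOR 194 = 65 (0b01000001)
Final: R5 = 65

65


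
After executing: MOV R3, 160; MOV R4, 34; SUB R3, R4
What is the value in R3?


Register state trace:
  MOV R3, 160  → R3 = 160
  MOV R4, 34  → R4 = 34
  SUB R3, R4  → R3 = 160 - 34 = 126
Final: R3 = 126

126


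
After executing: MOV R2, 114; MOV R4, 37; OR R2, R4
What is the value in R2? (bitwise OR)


Register state trace:
  MOV R2, 114  → R2 = 114 (0b01110010)
  MOV R4, 37  → R4 = 37 (0b00100101)
  OR R2, R4   → R2 = 114 OR 37 = 119 (0b01110111)
Final: R2 = 119

119


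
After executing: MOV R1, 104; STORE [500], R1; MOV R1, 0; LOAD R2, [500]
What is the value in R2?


Register and memory trace:
  MOV R1, 104  → R1 = 104
  STORE [500], R1  → mem[500] = 104
  MOV R1, 0  → R1 = 0
  LOAD R2, [500]  → R2 = mem[500] = 104
Final: R2 = 104

104


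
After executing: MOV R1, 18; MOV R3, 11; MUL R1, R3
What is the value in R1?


Register state trace:
  MOV R1, 18  → R1 = 18
  MOV R3, 11  → R3 = 11
  MUL R1, R3  → R1 = 18 * 11 = 198
Final: R1 = 198

198


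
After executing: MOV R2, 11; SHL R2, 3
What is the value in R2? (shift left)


Register state trace:
  MOV R2, 11  → R2 = 11
  SHL R2, 3  → R2 = 11 << 3 = 11 * 2^3 = 88
Final: R2 = 88

88


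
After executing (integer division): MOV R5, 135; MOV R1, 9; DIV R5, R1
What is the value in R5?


Register state trace:
  MOV R5, 135  → R5 = 135
  MOV R1, 9  → R1 = 9
  DIV R5, R1  → R5 = 135 // 9 = 15
Final: R5 = 15

15


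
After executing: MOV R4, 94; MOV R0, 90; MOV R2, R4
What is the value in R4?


Register state trace:
  MOV R4, 94  → R4 = 94
  MOV R0, 90  → R0 = 90
  MOV R2, R4  → R2 = 94
Final: R4 = 94

94


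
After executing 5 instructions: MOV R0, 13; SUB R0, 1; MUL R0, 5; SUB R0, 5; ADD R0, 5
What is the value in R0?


Register state trace:
  MOV R0, 13  → R0 = 13
  SUB R0, 1  → R0 = 13 - 1 = 12
  MUL R0, 5  → R0 = 12 * 5 = 60
  SUB R0, 5  → R0 = 60 - 5 = 55
  ADD R0, 5  → R0 = 55 + 5 = 60
Final: R0 = 60

60


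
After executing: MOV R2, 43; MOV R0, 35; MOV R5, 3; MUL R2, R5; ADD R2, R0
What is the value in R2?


Register state trace:
  MOV R2, 43  → R2 = 43
  MOV R0, 35  → R0 = 35
  MOV R5, 3  → R5 = 3
  MUL R2, R5  → R2 = 43 * 3 = 129
  ADD R2, R0  → R2 = 129 + 35 = 164
Final: R2 = 164

164


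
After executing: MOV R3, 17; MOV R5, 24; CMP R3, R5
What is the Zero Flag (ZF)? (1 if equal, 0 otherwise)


Register state trace:
  MOV R3, 17  → R3 = 17
  MOV R5, 24  → R5 = 24
  CMP R3, R5  → computes 17 - 24 = -7
  Result is nonzero, so values are not equal
ZF = 0

0


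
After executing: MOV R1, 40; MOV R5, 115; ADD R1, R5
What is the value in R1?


Register state trace:
  MOV R1, 40  → R1 = 40
  MOV R5, 115  → R5 = 115
  ADD R1, R5  → R1 = 40 + 115 = 155
Final: R1 = 155

155


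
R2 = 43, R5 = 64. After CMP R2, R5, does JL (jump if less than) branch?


Trace:
  R2 = 43, R5 = 64
  CMP R2, R5  → compares 43 vs 64
  JL checks: is 43 less than 64?
  43 < 64, so condition is true
Branch taken: Yes

Yes


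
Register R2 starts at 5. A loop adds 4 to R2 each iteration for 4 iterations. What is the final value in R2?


Starting value: R2 = 5
  Iter 1: R2 = 5 + 4 = 9
  Iter 2: R2 = 9 + 4 = 13
  Iter 3: R2 = 13 + 4 = 17
  Iter 4: R2 = 17 + 4 = 21
Final: R2 = 21

21


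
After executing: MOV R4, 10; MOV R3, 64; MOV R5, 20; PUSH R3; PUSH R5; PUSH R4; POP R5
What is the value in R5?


Stack trace (top is rightmost):
  MOV R4, 10  → R4 = 10
  MOV R3, 64  → R3 = 64
  MOV R5, 20  → R5 = 20
  PUSH R3  → stack: [64]
  PUSH R5  → stack: [64, 20]
  PUSH R4  → stack: [64, 20, 10]
  POP R5  → R5 = 10, stack: [64, 20]
Final: R5 = 10

10


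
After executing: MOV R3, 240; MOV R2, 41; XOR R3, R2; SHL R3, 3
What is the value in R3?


Register state trace:
  MOV R3, 240  → R3 = 240 (0b11110000)
  MOV R2, 41  → R2 = 41 (0b00101001)
  XOR R3, R2  → R3 = 240 XOR 41 = 217 (0b11011001)
  SHL R3, 3  → R3 = 217 << 3 = 1736
Final: R3 = 1736

1736


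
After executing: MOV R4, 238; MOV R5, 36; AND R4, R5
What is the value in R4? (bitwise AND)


Register state trace:
  MOV R4, 238  → R4 = 238 (0b11101110)
  MOV R5, 36  → R5 = 36 (0b00100100)
  AND R4, R5  → R4 = 238 AND 36 = 36 (0b00100100)
Final: R4 = 36

36


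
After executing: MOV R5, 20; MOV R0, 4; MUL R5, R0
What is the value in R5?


Register state trace:
  MOV R5, 20  → R5 = 20
  MOV R0, 4  → R0 = 4
  MUL R5, R0  → R5 = 20 * 4 = 80
Final: R5 = 80

80


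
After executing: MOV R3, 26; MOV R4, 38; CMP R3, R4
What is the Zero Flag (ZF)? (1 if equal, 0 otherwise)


Register state trace:
  MOV R3, 26  → R3 = 26
  MOV R4, 38  → R4 = 38
  CMP R3, R4  → computes 26 - 38 = -12
  Result is nonzero, so values are not equal
ZF = 0

0


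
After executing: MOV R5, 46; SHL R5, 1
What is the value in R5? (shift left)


Register state trace:
  MOV R5, 46  → R5 = 46
  SHL R5, 1  → R5 = 46 << 1 = 46 * 2^1 = 92
Final: R5 = 92

92


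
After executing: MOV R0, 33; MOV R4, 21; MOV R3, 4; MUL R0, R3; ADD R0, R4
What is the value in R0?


Register state trace:
  MOV R0, 33  → R0 = 33
  MOV R4, 21  → R4 = 21
  MOV R3, 4  → R3 = 4
  MUL R0, R3  → R0 = 33 * 4 = 132
  ADD R0, R4  → R0 = 132 + 21 = 153
Final: R0 = 153

153


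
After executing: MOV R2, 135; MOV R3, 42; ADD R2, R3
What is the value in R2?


Register state trace:
  MOV R2, 135  → R2 = 135
  MOV R3, 42  → R3 = 42
  ADD R2, R3  → R2 = 135 + 42 = 177
Final: R2 = 177

177


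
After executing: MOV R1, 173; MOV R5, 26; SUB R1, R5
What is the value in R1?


Register state trace:
  MOV R1, 173  → R1 = 173
  MOV R5, 26  → R5 = 26
  SUB R1, R5  → R1 = 173 - 26 = 147
Final: R1 = 147

147


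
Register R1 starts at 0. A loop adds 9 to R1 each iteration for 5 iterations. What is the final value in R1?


Starting value: R1 = 0
  Iter 1: R1 = 0 + 9 = 9
  Iter 2: R1 = 9 + 9 = 18
  Iter 3: R1 = 18 + 9 = 27
  Iter 4: R1 = 27 + 9 = 36
  Iter 5: R1 = 36 + 9 = 45
Final: R1 = 45

45


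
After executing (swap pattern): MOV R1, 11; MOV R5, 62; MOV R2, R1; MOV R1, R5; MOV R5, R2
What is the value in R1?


Register state trace (swap pattern):
  MOV R1, 11  → R1 = 11
  MOV R5, 62  → R5 = 62
  MOV R2, R1  → R2 = 11  (save R1)
  MOV R1, R5  → R1 = 62  (R1 gets R5's value)
  MOV R5, R2  → R5 = 11  (R5 gets saved value)
Final: R1 = 62

62


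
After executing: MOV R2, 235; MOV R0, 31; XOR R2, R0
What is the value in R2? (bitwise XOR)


Register state trace:
  MOV R2, 235  → R2 = 235 (0b11101011)
  MOV R0, 31  → R0 = 31 (0b00011111)
  XOR R2, R0  → R2 = 235 XOR 31 = 244 (0b11110100)
Final: R2 = 244

244


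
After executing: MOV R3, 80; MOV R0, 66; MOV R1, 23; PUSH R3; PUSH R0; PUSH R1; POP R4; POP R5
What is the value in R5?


Stack trace (top is rightmost):
  MOV R3, 80  → R3 = 80
  MOV R0, 66  → R0 = 66
  MOV R1, 23  → R1 = 23
  PUSH R3  → stack: [80]
  PUSH R0  → stack: [80, 66]
  PUSH R1  → stack: [80, 66, 23]
  POP R4  → R4 = 23, stack: [80, 66]
  POP R5  → R5 = 66, stack: [80]
Final: R5 = 66

66


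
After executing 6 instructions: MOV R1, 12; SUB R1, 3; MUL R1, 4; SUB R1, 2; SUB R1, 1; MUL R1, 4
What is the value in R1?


Register state trace:
  MOV R1, 12  → R1 = 12
  SUB R1, 3  → R1 = 12 - 3 = 9
  MUL R1, 4  → R1 = 9 * 4 = 36
  SUB R1, 2  → R1 = 36 - 2 = 34
  SUB R1, 1  → R1 = 34 - 1 = 33
  MUL R1, 4  → R1 = 33 * 4 = 132
Final: R1 = 132

132


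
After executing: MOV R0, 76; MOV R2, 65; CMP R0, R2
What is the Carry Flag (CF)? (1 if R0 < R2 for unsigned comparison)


Register state trace:
  MOV R0, 76  → R0 = 76
  MOV R2, 65  → R2 = 65
  CMP R0, R2  → unsigned 76 - 65: no borrow
  76 >= 65, so CF = 0
CF = 0

0


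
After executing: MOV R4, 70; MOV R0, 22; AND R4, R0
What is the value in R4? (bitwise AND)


Register state trace:
  MOV R4, 70  → R4 = 70 (0b01000110)
  MOV R0, 22  → R0 = 22 (0b00010110)
  AND R4, R0  → R4 = 70 AND 22 = 6 (0b00000110)
Final: R4 = 6

6
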